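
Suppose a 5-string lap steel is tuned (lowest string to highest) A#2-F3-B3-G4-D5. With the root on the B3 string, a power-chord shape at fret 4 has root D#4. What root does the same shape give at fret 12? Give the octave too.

B4

Moving from fret 4 to fret 12 shifts the root by 8 semitones.
D#4 up 8 semitones is B4.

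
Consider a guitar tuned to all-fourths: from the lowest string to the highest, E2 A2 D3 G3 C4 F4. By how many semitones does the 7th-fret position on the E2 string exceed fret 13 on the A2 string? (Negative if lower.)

E2 at fret 7 → B2 (MIDI 47); A2 at fret 13 → A#3 (MIDI 58).
47 − 58 = -11, so the two pitches are 11 semitones apart.

-11 semitones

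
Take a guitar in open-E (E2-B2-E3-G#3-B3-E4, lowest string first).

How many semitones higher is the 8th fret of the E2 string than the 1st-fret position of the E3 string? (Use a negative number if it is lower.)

-5 semitones

E2 at fret 8 → C3 (MIDI 48); E3 at fret 1 → F3 (MIDI 53).
48 − 53 = -5, so the two pitches are 5 semitones apart.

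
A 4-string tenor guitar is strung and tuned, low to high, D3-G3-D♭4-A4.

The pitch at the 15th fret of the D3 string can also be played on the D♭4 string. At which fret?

4

D3 at fret 15 is D3 + 15 semitones = F4.
The open D♭4 string is 11 semitones above the open D3, so the same pitch on the D♭4 string lies at fret 15 − 11 = 4.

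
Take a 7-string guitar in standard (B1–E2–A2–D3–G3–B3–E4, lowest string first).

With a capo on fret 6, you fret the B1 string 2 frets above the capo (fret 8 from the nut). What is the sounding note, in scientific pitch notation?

The capo raises the open B1 by 6 semitones to F2; fretting 2 more gives B1 + 6 + 2 = B1 + 8 semitones = G2.

G2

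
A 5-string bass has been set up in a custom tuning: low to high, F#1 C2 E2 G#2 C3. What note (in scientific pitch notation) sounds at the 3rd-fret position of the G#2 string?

G#2 is MIDI 44. Adding 3 gives 47, which is B2.

B2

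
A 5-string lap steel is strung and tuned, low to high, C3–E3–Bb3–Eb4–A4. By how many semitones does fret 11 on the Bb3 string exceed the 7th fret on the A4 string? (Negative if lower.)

Bb3 at fret 11 → A4 (MIDI 69); A4 at fret 7 → E5 (MIDI 76).
69 − 76 = -7, so the two pitches are 7 semitones apart.

-7 semitones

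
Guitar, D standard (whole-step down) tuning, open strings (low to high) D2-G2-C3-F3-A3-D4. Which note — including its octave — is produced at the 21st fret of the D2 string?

B3

D2 is MIDI 38. Adding 21 gives 59, which is B3.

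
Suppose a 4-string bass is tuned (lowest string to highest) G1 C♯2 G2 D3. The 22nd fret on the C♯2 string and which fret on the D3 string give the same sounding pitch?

C♯2 at fret 22 is C♯2 + 22 semitones = B3.
The open D3 string is 13 semitones above the open C♯2, so the same pitch on the D3 string lies at fret 22 − 13 = 9.

9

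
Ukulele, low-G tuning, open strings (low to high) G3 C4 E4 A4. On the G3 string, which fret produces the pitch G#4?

13

G#4 is 13 semitones above the open G3 (G–G#–A–A#–…–F#–G–G#), so it sits at fret 13.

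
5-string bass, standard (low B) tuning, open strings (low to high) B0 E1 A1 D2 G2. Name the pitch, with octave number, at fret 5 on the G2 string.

Each fret is one semitone, so G2 + 5 = C3.

C3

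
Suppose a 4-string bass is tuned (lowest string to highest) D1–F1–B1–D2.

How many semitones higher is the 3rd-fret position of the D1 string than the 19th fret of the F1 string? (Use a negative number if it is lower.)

-19 semitones

D1 at fret 3 → F1 (MIDI 29); F1 at fret 19 → C3 (MIDI 48).
29 − 48 = -19, so the two pitches are 19 semitones apart.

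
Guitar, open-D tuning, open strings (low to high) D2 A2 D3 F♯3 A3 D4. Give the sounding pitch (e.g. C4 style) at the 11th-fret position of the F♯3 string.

F♯3 is MIDI 54. Adding 11 gives 65, which is F4.

F4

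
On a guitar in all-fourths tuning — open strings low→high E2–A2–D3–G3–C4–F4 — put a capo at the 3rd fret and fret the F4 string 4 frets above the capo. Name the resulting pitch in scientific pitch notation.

C5

The capo raises the open F4 by 3 semitones to G#4; fretting 4 more gives F4 + 3 + 4 = F4 + 7 semitones = C5.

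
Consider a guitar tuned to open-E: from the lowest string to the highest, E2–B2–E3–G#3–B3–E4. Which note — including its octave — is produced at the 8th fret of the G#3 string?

Each fret is one semitone, so G#3 + 8 = E4.

E4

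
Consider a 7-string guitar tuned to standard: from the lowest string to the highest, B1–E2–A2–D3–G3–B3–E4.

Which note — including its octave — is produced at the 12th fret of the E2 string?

The open E2 string plus 12 semitones: E–F–F#–G–…–D–D#–E.
The walk passes from B into C once, so the octave number goes from 2 to 3.

E3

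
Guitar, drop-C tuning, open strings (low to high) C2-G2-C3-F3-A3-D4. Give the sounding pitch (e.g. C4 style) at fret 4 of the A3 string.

C#4

The open A3 string plus 4 semitones: A–A#–B–C–C#.
The walk passes from B into C once, so the octave number goes from 3 to 4.
(Equivalently spelled Db4.)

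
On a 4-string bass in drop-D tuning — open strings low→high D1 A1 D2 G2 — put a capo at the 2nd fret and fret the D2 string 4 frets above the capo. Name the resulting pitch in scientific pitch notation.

The capo raises the open D2 by 2 semitones to E2; fretting 4 more gives D2 + 2 + 4 = D2 + 6 semitones = G♯2.

G♯2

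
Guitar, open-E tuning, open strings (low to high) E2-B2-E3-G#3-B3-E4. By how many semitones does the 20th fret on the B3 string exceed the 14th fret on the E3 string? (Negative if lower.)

B3 at fret 20 → G5 (MIDI 79); E3 at fret 14 → F#4 (MIDI 66).
79 − 66 = 13, so the two pitches are 13 semitones apart.

13 semitones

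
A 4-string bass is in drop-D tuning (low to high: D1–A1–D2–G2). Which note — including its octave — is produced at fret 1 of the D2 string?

D#2

The open D2 string plus 1 semitone: D–D#.
No B→C boundary is crossed, so the octave stays at 2.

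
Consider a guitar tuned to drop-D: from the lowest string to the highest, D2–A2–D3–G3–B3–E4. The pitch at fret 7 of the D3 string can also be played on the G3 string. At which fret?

D3 at fret 7 is D3 + 7 semitones = A3.
The open G3 string is 5 semitones above the open D3, so the same pitch on the G3 string lies at fret 7 − 5 = 2.

2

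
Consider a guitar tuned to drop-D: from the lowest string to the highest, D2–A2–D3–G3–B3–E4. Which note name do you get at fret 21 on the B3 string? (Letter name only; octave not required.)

G#

B3 is MIDI 59. Adding 21 gives 80; 80 mod 12 = 8, i.e. G#.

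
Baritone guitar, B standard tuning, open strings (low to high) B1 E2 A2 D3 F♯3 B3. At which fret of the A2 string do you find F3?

8

F3 is 8 semitones above the open A2 (A–A#–B–C–C#–D–D#–E–F), so it sits at fret 8.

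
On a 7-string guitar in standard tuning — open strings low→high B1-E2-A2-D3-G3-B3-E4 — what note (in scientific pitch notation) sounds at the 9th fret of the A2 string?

F#3

A2 is MIDI 45. Adding 9 gives 54, which is F#3.
(Equivalently spelled Gb3.)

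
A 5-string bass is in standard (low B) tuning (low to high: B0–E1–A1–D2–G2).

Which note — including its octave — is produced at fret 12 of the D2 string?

The open D2 string plus 12 semitones: D–D#–E–F–…–C–C#–D.
The walk passes from B into C once, so the octave number goes from 2 to 3.

D3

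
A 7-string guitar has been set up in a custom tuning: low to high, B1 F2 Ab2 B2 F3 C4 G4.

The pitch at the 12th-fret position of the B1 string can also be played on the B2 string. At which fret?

B1 at fret 12 is B1 + 12 semitones = B2.
The open B2 string is 12 semitones above the open B1, so the same pitch on the B2 string lies at fret 12 − 12 = 0.

0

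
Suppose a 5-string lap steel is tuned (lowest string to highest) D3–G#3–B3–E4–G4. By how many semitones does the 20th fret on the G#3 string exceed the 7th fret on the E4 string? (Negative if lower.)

5 semitones

G#3 at fret 20 → E5 (MIDI 76); E4 at fret 7 → B4 (MIDI 71).
76 − 71 = 5, so the two pitches are 5 semitones apart.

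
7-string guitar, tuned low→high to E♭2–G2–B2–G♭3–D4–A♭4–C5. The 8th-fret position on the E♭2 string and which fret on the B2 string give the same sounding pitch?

E♭2 at fret 8 is E♭2 + 8 semitones = B2.
The open B2 string is 8 semitones above the open E♭2, so the same pitch on the B2 string lies at fret 8 − 8 = 0.

0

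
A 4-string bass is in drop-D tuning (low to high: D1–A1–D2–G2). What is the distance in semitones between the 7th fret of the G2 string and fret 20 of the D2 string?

8 semitones

G2 at fret 7 → D3 (MIDI 50); D2 at fret 20 → A♯3 (MIDI 58).
50 − 58 = -8, so the two pitches are 8 semitones apart, with A♯3 the higher.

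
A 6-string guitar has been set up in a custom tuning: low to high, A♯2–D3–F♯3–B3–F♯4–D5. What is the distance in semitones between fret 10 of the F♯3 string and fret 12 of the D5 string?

22 semitones

F♯3 at fret 10 → E4 (MIDI 64); D5 at fret 12 → D6 (MIDI 86).
64 − 86 = -22, so the two pitches are 22 semitones apart, with D6 the higher.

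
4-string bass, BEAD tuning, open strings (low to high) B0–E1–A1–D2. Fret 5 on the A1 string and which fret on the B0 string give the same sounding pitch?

15

Fret 5 on A1 is MIDI 33 + 5 = 38 (D2). On the B0 string (open MIDI 23), that pitch is 38 − 23 = fret 15.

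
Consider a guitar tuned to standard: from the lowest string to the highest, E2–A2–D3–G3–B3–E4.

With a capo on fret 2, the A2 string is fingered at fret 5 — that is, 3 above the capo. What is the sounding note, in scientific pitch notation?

The capo raises the open A2 by 2 semitones to B2; fretting 3 more gives A2 + 2 + 3 = A2 + 5 semitones = D3.

D3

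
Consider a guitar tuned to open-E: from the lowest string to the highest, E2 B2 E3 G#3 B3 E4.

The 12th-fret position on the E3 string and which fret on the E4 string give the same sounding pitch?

0

E3 at fret 12 is E3 + 12 semitones = E4.
The open E4 string is 12 semitones above the open E3, so the same pitch on the E4 string lies at fret 12 − 12 = 0.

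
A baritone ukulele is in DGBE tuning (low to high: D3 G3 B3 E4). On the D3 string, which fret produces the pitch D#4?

D#4 is 13 semitones above the open D3 (D–D#–E–F–…–C#–D–D#), so it sits at fret 13.

13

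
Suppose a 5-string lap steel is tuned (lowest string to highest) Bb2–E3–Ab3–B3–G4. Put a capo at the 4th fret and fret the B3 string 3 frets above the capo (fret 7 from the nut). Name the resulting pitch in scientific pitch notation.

Gb4

The capo raises the open B3 by 4 semitones to Eb4; fretting 3 more gives B3 + 4 + 3 = B3 + 7 semitones = Gb4.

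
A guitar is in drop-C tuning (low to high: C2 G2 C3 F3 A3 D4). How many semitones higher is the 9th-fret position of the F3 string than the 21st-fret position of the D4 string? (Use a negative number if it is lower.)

F3 at fret 9 → D4 (MIDI 62); D4 at fret 21 → B5 (MIDI 83).
62 − 83 = -21, so the two pitches are 21 semitones apart.

-21 semitones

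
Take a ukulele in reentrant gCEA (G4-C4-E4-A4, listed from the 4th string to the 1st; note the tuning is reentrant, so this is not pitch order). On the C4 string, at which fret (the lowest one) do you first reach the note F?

From C4, count semitones up the chromatic scale until reaching F: C–C#–D–D#–E–F — 5 steps.

5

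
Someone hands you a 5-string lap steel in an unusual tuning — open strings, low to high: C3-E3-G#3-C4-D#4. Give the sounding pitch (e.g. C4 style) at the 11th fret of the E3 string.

Each fret is one semitone, so E3 + 11 = D#4.
(Equivalently spelled Eb4.)

D#4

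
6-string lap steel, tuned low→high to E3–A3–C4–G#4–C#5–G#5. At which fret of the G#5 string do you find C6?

C6 is 4 semitones above the open G#5 (G#–A–A#–B–C), so it sits at fret 4.

4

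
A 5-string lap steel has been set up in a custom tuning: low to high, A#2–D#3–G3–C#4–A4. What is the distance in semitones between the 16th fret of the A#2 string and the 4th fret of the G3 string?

3 semitones

A#2 at fret 16 → D4 (MIDI 62); G3 at fret 4 → B3 (MIDI 59).
62 − 59 = 3, so the two pitches are 3 semitones apart, with D4 the higher.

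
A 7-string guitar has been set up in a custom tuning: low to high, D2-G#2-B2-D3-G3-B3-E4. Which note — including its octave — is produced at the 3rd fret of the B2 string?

The open B2 string plus 3 semitones: B–C–C#–D.
The walk passes from B into C once, so the octave number goes from 2 to 3.

D3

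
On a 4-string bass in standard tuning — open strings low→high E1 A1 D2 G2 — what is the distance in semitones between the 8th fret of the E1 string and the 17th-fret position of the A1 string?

E1 at fret 8 → C2 (MIDI 36); A1 at fret 17 → D3 (MIDI 50).
36 − 50 = -14, so the two pitches are 14 semitones apart, with D3 the higher.

14 semitones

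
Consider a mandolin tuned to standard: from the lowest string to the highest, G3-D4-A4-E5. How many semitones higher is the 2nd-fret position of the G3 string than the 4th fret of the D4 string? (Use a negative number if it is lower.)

G3 at fret 2 → A3 (MIDI 57); D4 at fret 4 → F♯4 (MIDI 66).
57 − 66 = -9, so the two pitches are 9 semitones apart.

-9 semitones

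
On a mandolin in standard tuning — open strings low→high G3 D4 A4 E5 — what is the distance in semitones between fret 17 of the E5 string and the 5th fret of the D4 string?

26 semitones

E5 at fret 17 → A6 (MIDI 93); D4 at fret 5 → G4 (MIDI 67).
93 − 67 = 26, so the two pitches are 26 semitones apart, with A6 the higher.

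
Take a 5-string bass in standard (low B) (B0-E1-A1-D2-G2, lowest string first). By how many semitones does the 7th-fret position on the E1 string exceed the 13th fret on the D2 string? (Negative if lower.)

-16 semitones

E1 at fret 7 → B1 (MIDI 35); D2 at fret 13 → D#3 (MIDI 51).
35 − 51 = -16, so the two pitches are 16 semitones apart.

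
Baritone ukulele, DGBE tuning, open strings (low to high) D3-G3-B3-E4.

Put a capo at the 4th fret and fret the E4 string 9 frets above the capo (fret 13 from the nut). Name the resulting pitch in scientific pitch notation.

F5

The capo raises the open E4 by 4 semitones to G#4; fretting 9 more gives E4 + 4 + 9 = E4 + 13 semitones = F5.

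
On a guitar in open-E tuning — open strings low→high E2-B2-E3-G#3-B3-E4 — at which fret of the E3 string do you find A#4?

18

A#4 is 18 semitones above the open E3 (E–F–F#–G–…–G#–A–A#), so it sits at fret 18.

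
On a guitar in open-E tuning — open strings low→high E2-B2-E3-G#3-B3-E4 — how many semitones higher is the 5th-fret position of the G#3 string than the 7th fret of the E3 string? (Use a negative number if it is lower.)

G#3 at fret 5 → C#4 (MIDI 61); E3 at fret 7 → B3 (MIDI 59).
61 − 59 = 2, so the two pitches are 2 semitones apart.

2 semitones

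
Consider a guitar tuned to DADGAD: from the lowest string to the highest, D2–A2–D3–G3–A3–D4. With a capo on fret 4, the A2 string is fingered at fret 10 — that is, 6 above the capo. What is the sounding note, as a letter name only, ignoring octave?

The capo raises the open A2 by 4 semitones to C♯3; fretting 6 more gives A2 + 4 + 6 = A2 + 10 semitones, landing on G.

G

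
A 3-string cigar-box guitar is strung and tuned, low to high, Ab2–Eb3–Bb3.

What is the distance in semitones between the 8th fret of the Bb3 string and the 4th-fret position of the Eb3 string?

Bb3 at fret 8 → Gb4 (MIDI 66); Eb3 at fret 4 → G3 (MIDI 55).
66 − 55 = 11, so the two pitches are 11 semitones apart, with Gb4 the higher.

11 semitones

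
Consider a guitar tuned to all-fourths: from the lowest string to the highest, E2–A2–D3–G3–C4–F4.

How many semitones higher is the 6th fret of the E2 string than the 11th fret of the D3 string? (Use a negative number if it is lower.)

-15 semitones

E2 at fret 6 → A♯2 (MIDI 46); D3 at fret 11 → C♯4 (MIDI 61).
46 − 61 = -15, so the two pitches are 15 semitones apart.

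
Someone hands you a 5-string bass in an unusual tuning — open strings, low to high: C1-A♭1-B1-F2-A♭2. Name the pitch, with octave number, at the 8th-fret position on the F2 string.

D♭3

Each fret is one semitone, so F2 + 8 = D♭3.
(Equivalently spelled C♯3.)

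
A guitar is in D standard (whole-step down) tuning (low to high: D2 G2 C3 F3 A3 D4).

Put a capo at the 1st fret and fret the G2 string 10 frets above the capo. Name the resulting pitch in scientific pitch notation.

The capo raises the open G2 by 1 semitone to G#2; fretting 10 more gives G2 + 1 + 10 = G2 + 11 semitones = F#3.
(Also written Gb.)

F#3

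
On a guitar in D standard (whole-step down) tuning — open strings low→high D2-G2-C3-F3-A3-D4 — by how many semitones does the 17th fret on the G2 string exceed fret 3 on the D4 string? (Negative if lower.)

G2 at fret 17 → C4 (MIDI 60); D4 at fret 3 → F4 (MIDI 65).
60 − 65 = -5, so the two pitches are 5 semitones apart.

-5 semitones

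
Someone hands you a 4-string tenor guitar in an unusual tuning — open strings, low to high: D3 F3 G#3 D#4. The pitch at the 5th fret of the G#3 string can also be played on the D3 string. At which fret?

11

G#3 at fret 5 is G#3 + 5 semitones = C#4.
The open D3 string is 6 semitones below the open G#3, so the same pitch on the D3 string lies at fret 5 + 6 = 11.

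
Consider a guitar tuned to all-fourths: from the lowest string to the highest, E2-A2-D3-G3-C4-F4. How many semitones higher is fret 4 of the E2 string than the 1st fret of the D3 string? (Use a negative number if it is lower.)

-7 semitones

E2 at fret 4 → G#2 (MIDI 44); D3 at fret 1 → D#3 (MIDI 51).
44 − 51 = -7, so the two pitches are 7 semitones apart.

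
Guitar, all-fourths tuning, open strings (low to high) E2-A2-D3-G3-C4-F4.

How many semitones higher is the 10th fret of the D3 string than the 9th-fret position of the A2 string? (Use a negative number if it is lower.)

D3 at fret 10 → C4 (MIDI 60); A2 at fret 9 → F#3 (MIDI 54).
60 − 54 = 6, so the two pitches are 6 semitones apart.

6 semitones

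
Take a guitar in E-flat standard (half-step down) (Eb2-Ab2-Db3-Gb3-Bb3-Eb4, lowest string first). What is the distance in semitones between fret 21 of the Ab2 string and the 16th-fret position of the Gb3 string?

5 semitones

Ab2 at fret 21 → F4 (MIDI 65); Gb3 at fret 16 → Bb4 (MIDI 70).
65 − 70 = -5, so the two pitches are 5 semitones apart, with Bb4 the higher.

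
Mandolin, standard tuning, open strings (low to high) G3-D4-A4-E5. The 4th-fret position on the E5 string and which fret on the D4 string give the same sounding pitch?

E5 at fret 4 is E5 + 4 semitones = G#5.
The open D4 string is 14 semitones below the open E5, so the same pitch on the D4 string lies at fret 4 + 14 = 18.

18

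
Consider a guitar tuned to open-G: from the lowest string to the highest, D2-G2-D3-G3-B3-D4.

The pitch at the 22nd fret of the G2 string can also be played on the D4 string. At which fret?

Fret 22 on G2 is MIDI 43 + 22 = 65 (F4). On the D4 string (open MIDI 62), that pitch is 65 − 62 = fret 3.

3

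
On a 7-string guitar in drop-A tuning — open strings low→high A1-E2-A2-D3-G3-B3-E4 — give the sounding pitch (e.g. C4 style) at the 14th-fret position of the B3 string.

C#5

Each fret is one semitone, so B3 + 14 = C#5.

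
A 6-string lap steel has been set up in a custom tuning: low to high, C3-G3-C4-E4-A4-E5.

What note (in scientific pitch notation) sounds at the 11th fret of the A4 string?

Each fret is one semitone, so A4 + 11 = A♭5.
(Equivalently spelled G♯5.)

A♭5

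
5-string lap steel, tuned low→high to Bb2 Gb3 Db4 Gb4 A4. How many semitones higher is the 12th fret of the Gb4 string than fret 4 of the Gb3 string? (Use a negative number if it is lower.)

20 semitones

Gb4 at fret 12 → Gb5 (MIDI 78); Gb3 at fret 4 → Bb3 (MIDI 58).
78 − 58 = 20, so the two pitches are 20 semitones apart.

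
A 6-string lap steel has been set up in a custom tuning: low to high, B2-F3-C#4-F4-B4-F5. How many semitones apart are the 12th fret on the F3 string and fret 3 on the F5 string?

F3 at fret 12 → F4 (MIDI 65); F5 at fret 3 → G#5 (MIDI 80).
65 − 80 = -15, so the two pitches are 15 semitones apart, with G#5 the higher.

15 semitones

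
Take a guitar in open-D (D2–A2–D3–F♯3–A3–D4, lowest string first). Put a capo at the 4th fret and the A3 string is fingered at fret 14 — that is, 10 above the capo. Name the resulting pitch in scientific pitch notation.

B4

The capo raises the open A3 by 4 semitones to C♯4; fretting 10 more gives A3 + 4 + 10 = A3 + 14 semitones = B4.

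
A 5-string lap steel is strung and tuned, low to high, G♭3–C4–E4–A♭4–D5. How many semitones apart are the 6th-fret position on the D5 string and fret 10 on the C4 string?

D5 at fret 6 → A♭5 (MIDI 80); C4 at fret 10 → B♭4 (MIDI 70).
80 − 70 = 10, so the two pitches are 10 semitones apart, with A♭5 the higher.

10 semitones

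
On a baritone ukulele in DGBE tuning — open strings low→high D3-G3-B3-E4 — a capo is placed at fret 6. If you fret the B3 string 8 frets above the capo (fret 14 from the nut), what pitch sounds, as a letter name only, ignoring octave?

The capo raises the open B3 by 6 semitones to F4; fretting 8 more gives B3 + 6 + 8 = B3 + 14 semitones, landing on C#.

C#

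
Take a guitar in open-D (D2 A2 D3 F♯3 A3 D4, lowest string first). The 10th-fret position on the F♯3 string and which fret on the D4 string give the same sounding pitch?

2

F♯3 at fret 10 is F♯3 + 10 semitones = E4.
The open D4 string is 8 semitones above the open F♯3, so the same pitch on the D4 string lies at fret 10 − 8 = 2.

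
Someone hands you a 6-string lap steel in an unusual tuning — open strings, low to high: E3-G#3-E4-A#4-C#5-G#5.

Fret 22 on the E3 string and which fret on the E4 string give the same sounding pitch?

E3 at fret 22 is E3 + 22 semitones = D5.
The open E4 string is 12 semitones above the open E3, so the same pitch on the E4 string lies at fret 22 − 12 = 10.

10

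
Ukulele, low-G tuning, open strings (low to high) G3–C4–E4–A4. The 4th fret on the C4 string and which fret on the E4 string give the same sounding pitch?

C4 at fret 4 is C4 + 4 semitones = E4.
The open E4 string is 4 semitones above the open C4, so the same pitch on the E4 string lies at fret 4 − 4 = 0.

0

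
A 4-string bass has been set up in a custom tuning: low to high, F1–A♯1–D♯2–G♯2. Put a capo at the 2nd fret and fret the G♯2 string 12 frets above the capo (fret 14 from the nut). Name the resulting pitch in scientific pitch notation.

A♯3

The capo raises the open G♯2 by 2 semitones to A♯2; fretting 12 more gives G♯2 + 2 + 12 = G♯2 + 14 semitones = A♯3.
(Also written B♭.)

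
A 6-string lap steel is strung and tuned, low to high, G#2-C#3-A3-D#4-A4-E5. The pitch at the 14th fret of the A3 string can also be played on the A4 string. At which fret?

2

A3 at fret 14 is A3 + 14 semitones = B4.
The open A4 string is 12 semitones above the open A3, so the same pitch on the A4 string lies at fret 14 − 12 = 2.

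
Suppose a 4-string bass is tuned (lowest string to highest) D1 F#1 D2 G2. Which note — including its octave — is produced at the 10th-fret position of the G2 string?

Each fret is one semitone, so G2 + 10 = F3.

F3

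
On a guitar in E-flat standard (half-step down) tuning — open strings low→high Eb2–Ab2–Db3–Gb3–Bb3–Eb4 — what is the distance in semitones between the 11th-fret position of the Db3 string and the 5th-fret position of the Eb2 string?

16 semitones

Db3 at fret 11 → C4 (MIDI 60); Eb2 at fret 5 → Ab2 (MIDI 44).
60 − 44 = 16, so the two pitches are 16 semitones apart, with C4 the higher.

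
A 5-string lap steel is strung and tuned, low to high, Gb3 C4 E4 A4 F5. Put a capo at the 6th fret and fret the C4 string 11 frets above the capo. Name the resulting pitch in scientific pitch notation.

The capo raises the open C4 by 6 semitones to Gb4; fretting 11 more gives C4 + 6 + 11 = C4 + 17 semitones = F5.

F5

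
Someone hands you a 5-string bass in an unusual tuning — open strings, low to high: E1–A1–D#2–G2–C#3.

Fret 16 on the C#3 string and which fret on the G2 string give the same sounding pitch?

C#3 at fret 16 is C#3 + 16 semitones = F4.
The open G2 string is 6 semitones below the open C#3, so the same pitch on the G2 string lies at fret 16 + 6 = 22.

22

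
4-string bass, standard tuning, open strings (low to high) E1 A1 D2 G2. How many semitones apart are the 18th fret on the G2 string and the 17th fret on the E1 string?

G2 at fret 18 → C#4 (MIDI 61); E1 at fret 17 → A2 (MIDI 45).
61 − 45 = 16, so the two pitches are 16 semitones apart, with C#4 the higher.

16 semitones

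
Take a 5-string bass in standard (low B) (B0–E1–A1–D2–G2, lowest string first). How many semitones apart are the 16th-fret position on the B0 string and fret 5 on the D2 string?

B0 at fret 16 → D♯2 (MIDI 39); D2 at fret 5 → G2 (MIDI 43).
39 − 43 = -4, so the two pitches are 4 semitones apart, with G2 the higher.

4 semitones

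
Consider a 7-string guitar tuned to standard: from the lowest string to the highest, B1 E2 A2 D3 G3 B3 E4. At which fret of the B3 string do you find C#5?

C#5 is 14 semitones above the open B3 (B–C–C#–D–…–B–C–C#), so it sits at fret 14.

14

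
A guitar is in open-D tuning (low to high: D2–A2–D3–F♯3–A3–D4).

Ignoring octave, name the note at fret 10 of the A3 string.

Each fret is one semitone, so A3 + 10 = G.

G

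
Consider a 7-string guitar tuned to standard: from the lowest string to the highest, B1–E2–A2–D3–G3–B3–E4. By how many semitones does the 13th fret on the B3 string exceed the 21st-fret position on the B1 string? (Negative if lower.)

B3 at fret 13 → C5 (MIDI 72); B1 at fret 21 → G#3 (MIDI 56).
72 − 56 = 16, so the two pitches are 16 semitones apart.

16 semitones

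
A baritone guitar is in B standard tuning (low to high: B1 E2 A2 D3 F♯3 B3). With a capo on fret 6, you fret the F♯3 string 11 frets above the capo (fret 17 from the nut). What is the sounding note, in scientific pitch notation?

B4

The capo raises the open F♯3 by 6 semitones to C4; fretting 11 more gives F♯3 + 6 + 11 = F♯3 + 17 semitones = B4.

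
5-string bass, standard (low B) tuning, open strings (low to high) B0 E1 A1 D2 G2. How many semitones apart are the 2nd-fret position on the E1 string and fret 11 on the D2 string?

19 semitones

E1 at fret 2 → F#1 (MIDI 30); D2 at fret 11 → C#3 (MIDI 49).
30 − 49 = -19, so the two pitches are 19 semitones apart, with C#3 the higher.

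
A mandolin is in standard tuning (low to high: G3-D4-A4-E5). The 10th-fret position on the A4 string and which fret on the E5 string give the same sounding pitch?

3

A4 at fret 10 is A4 + 10 semitones = G5.
The open E5 string is 7 semitones above the open A4, so the same pitch on the E5 string lies at fret 10 − 7 = 3.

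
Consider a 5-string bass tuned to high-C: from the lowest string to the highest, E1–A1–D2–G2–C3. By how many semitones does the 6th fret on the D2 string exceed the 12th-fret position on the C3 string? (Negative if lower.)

-16 semitones

D2 at fret 6 → G#2 (MIDI 44); C3 at fret 12 → C4 (MIDI 60).
44 − 60 = -16, so the two pitches are 16 semitones apart.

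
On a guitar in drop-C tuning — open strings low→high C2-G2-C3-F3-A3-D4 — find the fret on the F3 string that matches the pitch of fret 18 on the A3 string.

22

A3 at fret 18 is A3 + 18 semitones = D#5.
The open F3 string is 4 semitones below the open A3, so the same pitch on the F3 string lies at fret 18 + 4 = 22.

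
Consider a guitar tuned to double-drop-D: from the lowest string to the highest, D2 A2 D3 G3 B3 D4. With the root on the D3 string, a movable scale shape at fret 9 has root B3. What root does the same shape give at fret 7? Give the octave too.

A3

Moving from fret 9 to fret 7 shifts the root by -2 semitones.
B3 down 2 semitones is A3.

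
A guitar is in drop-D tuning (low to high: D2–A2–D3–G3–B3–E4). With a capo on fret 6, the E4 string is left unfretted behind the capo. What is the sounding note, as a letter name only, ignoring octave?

A#

The capo raises the open E4 by 6 semitones to A#4; fretting 0 more gives E4 + 6 + 0 = E4 + 6 semitones, landing on A#.
(Also written Bb.)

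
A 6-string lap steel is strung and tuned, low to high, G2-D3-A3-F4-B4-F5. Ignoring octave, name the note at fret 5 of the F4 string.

Bb

F4 is MIDI 65. Adding 5 gives 70; 70 mod 12 = 10, i.e. Bb.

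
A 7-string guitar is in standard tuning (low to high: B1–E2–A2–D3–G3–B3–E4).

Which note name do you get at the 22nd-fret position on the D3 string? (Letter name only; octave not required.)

C

The open D3 string plus 22 semitones: D–D#–E–F–…–A#–B–C.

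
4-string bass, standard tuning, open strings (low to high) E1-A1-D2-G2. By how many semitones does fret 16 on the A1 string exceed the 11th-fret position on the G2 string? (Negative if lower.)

A1 at fret 16 → C#3 (MIDI 49); G2 at fret 11 → F#3 (MIDI 54).
49 − 54 = -5, so the two pitches are 5 semitones apart.

-5 semitones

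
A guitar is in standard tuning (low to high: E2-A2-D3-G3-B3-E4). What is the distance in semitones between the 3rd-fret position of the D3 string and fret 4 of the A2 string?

4 semitones

D3 at fret 3 → F3 (MIDI 53); A2 at fret 4 → C#3 (MIDI 49).
53 − 49 = 4, so the two pitches are 4 semitones apart, with F3 the higher.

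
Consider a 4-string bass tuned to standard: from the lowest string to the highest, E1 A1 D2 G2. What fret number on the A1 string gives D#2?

D#2 is 6 semitones above the open A1 (A–A#–B–C–C#–D–D#), so it sits at fret 6.

6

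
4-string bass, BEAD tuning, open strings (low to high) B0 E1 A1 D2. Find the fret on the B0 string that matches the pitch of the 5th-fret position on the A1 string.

A1 at fret 5 is A1 + 5 semitones = D2.
The open B0 string is 10 semitones below the open A1, so the same pitch on the B0 string lies at fret 5 + 10 = 15.

15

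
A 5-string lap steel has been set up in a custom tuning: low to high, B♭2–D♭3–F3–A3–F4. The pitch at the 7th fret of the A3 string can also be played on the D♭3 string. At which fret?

15

A3 at fret 7 is A3 + 7 semitones = E4.
The open D♭3 string is 8 semitones below the open A3, so the same pitch on the D♭3 string lies at fret 7 + 8 = 15.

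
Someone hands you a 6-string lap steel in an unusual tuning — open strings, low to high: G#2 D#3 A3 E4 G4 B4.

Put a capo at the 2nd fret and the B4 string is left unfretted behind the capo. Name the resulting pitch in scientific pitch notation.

The capo raises the open B4 by 2 semitones to C#5; fretting 0 more gives B4 + 2 + 0 = B4 + 2 semitones = C#5.
(Also written Db.)

C#5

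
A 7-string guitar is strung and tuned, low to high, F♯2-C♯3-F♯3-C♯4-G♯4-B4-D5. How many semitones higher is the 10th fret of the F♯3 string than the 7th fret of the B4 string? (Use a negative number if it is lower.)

F♯3 at fret 10 → E4 (MIDI 64); B4 at fret 7 → F♯5 (MIDI 78).
64 − 78 = -14, so the two pitches are 14 semitones apart.

-14 semitones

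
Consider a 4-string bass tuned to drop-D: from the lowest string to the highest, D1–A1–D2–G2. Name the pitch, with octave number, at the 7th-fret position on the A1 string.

E2

A1 is MIDI 33. Adding 7 gives 40, which is E2.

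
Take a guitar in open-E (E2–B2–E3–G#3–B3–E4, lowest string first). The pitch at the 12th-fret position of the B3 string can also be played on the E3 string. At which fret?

B3 at fret 12 is B3 + 12 semitones = B4.
The open E3 string is 7 semitones below the open B3, so the same pitch on the E3 string lies at fret 12 + 7 = 19.

19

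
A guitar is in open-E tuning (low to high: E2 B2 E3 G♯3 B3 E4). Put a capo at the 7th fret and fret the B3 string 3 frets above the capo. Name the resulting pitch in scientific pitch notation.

A4

The capo raises the open B3 by 7 semitones to F♯4; fretting 3 more gives B3 + 7 + 3 = B3 + 10 semitones = A4.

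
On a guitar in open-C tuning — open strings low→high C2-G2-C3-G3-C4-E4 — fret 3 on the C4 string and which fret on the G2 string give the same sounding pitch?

20

Fret 3 on C4 is MIDI 60 + 3 = 63 (D♯4). On the G2 string (open MIDI 43), that pitch is 63 − 43 = fret 20.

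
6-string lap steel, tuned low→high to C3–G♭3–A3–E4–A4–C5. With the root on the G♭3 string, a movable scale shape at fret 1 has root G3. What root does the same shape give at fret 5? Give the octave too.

Moving from fret 1 to fret 5 shifts the root by 4 semitones.
G3 up 4 semitones is B3.

B3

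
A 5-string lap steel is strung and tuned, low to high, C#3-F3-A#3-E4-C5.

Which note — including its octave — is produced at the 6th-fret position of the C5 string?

The open C5 string plus 6 semitones: C–C#–D–D#–E–F–F#.
No B→C boundary is crossed, so the octave stays at 5.

F#5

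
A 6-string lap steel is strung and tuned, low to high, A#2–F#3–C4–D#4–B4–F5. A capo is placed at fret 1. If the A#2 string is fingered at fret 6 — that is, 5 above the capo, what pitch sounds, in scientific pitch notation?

E3

The capo raises the open A#2 by 1 semitone to B2; fretting 5 more gives A#2 + 1 + 5 = A#2 + 6 semitones = E3.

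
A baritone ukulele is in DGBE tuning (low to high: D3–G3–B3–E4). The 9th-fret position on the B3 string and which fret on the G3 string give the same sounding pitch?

B3 at fret 9 is B3 + 9 semitones = G♯4.
The open G3 string is 4 semitones below the open B3, so the same pitch on the G3 string lies at fret 9 + 4 = 13.

13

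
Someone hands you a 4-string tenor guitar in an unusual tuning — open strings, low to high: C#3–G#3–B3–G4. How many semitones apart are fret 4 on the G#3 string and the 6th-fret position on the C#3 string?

G#3 at fret 4 → C4 (MIDI 60); C#3 at fret 6 → G3 (MIDI 55).
60 − 55 = 5, so the two pitches are 5 semitones apart, with C4 the higher.

5 semitones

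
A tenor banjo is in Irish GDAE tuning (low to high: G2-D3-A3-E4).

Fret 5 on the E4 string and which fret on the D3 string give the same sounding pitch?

Fret 5 on E4 is MIDI 64 + 5 = 69 (A4). On the D3 string (open MIDI 50), that pitch is 69 − 50 = fret 19.

19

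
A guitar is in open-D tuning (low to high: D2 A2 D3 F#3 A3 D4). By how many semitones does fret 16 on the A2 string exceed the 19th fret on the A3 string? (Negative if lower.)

-15 semitones

A2 at fret 16 → C#4 (MIDI 61); A3 at fret 19 → E5 (MIDI 76).
61 − 76 = -15, so the two pitches are 15 semitones apart.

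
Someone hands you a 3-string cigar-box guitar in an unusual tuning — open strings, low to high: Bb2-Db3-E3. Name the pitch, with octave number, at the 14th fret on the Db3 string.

The open Db3 string plus 14 semitones: Db–D–Eb–E–…–Db–D–Eb.
The walk passes from B into C once, so the octave number goes from 3 to 4.
(Equivalently spelled D#4.)

Eb4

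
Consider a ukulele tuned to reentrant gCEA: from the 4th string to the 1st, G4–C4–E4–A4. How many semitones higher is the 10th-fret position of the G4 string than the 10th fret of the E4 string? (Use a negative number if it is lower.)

G4 at fret 10 → F5 (MIDI 77); E4 at fret 10 → D5 (MIDI 74).
77 − 74 = 3, so the two pitches are 3 semitones apart.

3 semitones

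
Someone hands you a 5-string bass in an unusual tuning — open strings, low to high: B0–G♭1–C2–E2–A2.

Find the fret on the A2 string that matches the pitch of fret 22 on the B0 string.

B0 at fret 22 is B0 + 22 semitones = A2.
The open A2 string is 22 semitones above the open B0, so the same pitch on the A2 string lies at fret 22 − 22 = 0.

0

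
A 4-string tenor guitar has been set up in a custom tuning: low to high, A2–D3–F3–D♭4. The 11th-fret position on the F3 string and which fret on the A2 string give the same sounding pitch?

19

Fret 11 on F3 is MIDI 53 + 11 = 64 (E4). On the A2 string (open MIDI 45), that pitch is 64 − 45 = fret 19.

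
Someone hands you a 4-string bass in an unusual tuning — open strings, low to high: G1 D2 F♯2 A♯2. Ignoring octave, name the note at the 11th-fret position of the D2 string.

C♯

Each fret is one semitone, so D2 + 11 = C♯.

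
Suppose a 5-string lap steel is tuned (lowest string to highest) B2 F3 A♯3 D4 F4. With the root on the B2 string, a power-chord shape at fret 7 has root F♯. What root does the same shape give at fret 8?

Moving from fret 7 to fret 8 shifts the root by 1 semitone.
F♯ up 1 semitone is G.

G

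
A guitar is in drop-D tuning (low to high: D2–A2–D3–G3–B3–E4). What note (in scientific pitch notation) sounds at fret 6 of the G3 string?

C#4

The open G3 string plus 6 semitones: G–G#–A–A#–B–C–C#.
The walk passes from B into C once, so the octave number goes from 3 to 4.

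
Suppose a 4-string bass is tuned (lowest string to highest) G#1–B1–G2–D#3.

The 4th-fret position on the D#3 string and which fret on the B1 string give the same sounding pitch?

D#3 at fret 4 is D#3 + 4 semitones = G3.
The open B1 string is 16 semitones below the open D#3, so the same pitch on the B1 string lies at fret 4 + 16 = 20.

20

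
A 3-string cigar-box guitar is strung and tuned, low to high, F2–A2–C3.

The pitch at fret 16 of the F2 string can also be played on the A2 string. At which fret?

F2 at fret 16 is F2 + 16 semitones = A3.
The open A2 string is 4 semitones above the open F2, so the same pitch on the A2 string lies at fret 16 − 4 = 12.

12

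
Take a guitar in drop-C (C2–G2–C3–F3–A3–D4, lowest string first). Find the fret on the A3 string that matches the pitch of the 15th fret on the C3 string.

Fret 15 on C3 is MIDI 48 + 15 = 63 (D#4). On the A3 string (open MIDI 57), that pitch is 63 − 57 = fret 6.

6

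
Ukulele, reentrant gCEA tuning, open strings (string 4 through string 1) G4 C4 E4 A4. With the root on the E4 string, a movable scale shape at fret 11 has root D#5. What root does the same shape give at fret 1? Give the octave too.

F4

Moving from fret 11 to fret 1 shifts the root by -10 semitones.
D#5 down 10 semitones is F4.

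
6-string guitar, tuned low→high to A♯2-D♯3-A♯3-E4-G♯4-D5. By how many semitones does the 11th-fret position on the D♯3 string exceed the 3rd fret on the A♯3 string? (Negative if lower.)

D♯3 at fret 11 → D4 (MIDI 62); A♯3 at fret 3 → C♯4 (MIDI 61).
62 − 61 = 1, so the two pitches are 1 semitone apart.

1 semitone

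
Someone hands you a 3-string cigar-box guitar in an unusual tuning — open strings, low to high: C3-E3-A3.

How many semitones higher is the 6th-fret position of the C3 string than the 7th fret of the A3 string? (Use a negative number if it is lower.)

-10 semitones

C3 at fret 6 → F#3 (MIDI 54); A3 at fret 7 → E4 (MIDI 64).
54 − 64 = -10, so the two pitches are 10 semitones apart.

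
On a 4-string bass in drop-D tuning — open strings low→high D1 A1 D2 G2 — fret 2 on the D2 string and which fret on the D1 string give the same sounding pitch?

Fret 2 on D2 is MIDI 38 + 2 = 40 (E2). On the D1 string (open MIDI 26), that pitch is 40 − 26 = fret 14.

14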